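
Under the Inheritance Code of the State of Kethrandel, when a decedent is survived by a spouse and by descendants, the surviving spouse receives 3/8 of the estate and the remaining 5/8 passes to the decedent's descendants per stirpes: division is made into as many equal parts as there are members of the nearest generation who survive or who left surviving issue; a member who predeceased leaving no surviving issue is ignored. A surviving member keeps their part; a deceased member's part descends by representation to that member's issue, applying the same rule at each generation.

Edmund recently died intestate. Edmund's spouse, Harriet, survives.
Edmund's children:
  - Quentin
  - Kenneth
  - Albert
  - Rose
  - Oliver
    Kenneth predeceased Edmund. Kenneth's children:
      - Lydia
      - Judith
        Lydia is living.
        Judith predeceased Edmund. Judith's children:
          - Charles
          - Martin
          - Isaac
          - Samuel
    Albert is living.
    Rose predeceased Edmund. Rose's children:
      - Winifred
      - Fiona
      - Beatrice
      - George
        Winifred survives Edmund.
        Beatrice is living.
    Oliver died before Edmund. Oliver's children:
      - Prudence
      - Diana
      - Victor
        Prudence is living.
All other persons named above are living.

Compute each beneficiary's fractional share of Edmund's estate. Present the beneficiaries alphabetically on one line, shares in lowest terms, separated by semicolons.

Harriet, as surviving spouse, takes 3/8.
The remaining 5/8 passes to Edmund's descendants per stirpes.
The 5/8 is divided into 5 equal shares of 1/8 among Quentin, Kenneth, Albert, Rose, Oliver.
Quentin is living and takes 1/8.
Kenneth predeceased; the 1/8 allotted to Kenneth's branch passes to Kenneth's issue by representation.
The 1/8 is divided into 2 equal shares of 1/16 among Lydia, Judith.
Lydia is living and takes 1/16.
Judith predeceased; the 1/16 allotted to Judith's branch passes to Judith's issue by representation.
The 1/16 is divided into 4 equal shares of 1/64 among Charles, Martin, Isaac, Samuel.
Charles is living and takes 1/64.
Martin is living and takes 1/64.
Isaac is living and takes 1/64.
Samuel is living and takes 1/64.
Albert is living and takes 1/8.
Rose predeceased; the 1/8 allotted to Rose's branch passes to Rose's issue by representation.
The 1/8 is divided into 4 equal shares of 1/32 among Winifred, Fiona, Beatrice, George.
Winifred is living and takes 1/32.
Fiona is living and takes 1/32.
Beatrice is living and takes 1/32.
George is living and takes 1/32.
Oliver predeceased; the 1/8 allotted to Oliver's branch passes to Oliver's issue by representation.
The 1/8 is divided into 3 equal shares of 1/24 among Prudence, Diana, Victor.
Prudence is living and takes 1/24.
Diana is living and takes 1/24.
Victor is living and takes 1/24.

Albert 1/8; Beatrice 1/32; Charles 1/64; Diana 1/24; Fiona 1/32; George 1/32; Harriet 3/8; Isaac 1/64; Lydia 1/16; Martin 1/64; Prudence 1/24; Quentin 1/8; Samuel 1/64; Victor 1/24; Winifred 1/32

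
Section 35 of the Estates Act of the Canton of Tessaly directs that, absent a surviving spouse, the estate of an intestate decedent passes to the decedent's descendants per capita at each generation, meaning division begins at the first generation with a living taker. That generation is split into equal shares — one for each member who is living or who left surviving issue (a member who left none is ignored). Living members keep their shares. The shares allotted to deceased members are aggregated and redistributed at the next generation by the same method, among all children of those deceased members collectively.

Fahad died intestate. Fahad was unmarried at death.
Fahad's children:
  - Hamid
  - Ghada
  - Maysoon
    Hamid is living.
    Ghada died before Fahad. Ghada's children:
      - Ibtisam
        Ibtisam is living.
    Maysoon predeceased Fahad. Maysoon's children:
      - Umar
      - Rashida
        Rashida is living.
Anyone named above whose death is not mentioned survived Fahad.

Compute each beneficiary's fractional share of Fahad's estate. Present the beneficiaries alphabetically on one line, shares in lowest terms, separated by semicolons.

There is no surviving spouse, so the entire estate passes to Fahad's descendants per capita at each generation.
At generation 1 (Hamid, Ghada, Maysoon) there are 3 shares of (1)/3 = 1/3 each.
Living: Hamid — each takes 1/3.
Deceased: Ghada and Maysoon. Their combined 2/3 is pooled and carried to generation 2.
At generation 2 (Ibtisam, Umar, Rashida) there are 3 shares of (2/3)/3 = 2/9 each.
Living: Ibtisam, Umar, and Rashida — each takes 2/9.

Hamid 1/3; Ibtisam 2/9; Rashida 2/9; Umar 2/9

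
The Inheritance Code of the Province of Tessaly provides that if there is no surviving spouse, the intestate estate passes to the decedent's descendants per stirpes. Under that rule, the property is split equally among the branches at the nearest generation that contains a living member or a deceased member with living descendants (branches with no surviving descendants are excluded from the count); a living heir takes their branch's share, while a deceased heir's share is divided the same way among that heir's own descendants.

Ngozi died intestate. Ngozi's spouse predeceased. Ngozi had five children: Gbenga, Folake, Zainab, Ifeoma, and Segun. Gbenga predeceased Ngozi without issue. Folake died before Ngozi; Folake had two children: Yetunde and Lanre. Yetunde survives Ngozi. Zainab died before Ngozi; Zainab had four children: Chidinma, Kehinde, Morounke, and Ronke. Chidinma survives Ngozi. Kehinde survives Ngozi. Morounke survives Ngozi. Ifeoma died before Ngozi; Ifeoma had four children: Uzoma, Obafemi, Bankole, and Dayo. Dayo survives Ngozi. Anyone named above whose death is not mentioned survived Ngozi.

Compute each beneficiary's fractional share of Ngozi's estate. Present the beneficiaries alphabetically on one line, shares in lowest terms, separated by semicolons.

Bankole 1/16; Chidinma 1/16; Dayo 1/16; Kehinde 1/16; Lanre 1/8; Morounke 1/16; Obafemi 1/16; Ronke 1/16; Segun 1/4; Uzoma 1/16; Yetunde 1/8

There is no surviving spouse, so the entire estate passes to Ngozi's descendants per stirpes.
Gbenga left no surviving issue, so that branch lapses and is disregarded.
The estate is divided into 4 equal shares of 1/4 among Folake, Zainab, Ifeoma, Segun.
Folake predeceased; the 1/4 allotted to Folake's branch passes to Folake's issue by representation.
The 1/4 is divided into 2 equal shares of 1/8 among Yetunde, Lanre.
Yetunde is living and takes 1/8.
Lanre is living and takes 1/8.
Zainab predeceased; the 1/4 allotted to Zainab's branch passes to Zainab's issue by representation.
The 1/4 is divided into 4 equal shares of 1/16 among Chidinma, Kehinde, Morounke, Ronke.
Chidinma is living and takes 1/16.
Kehinde is living and takes 1/16.
Morounke is living and takes 1/16.
Ronke is living and takes 1/16.
Ifeoma predeceased; the 1/4 allotted to Ifeoma's branch passes to Ifeoma's issue by representation.
The 1/4 is divided into 4 equal shares of 1/16 among Uzoma, Obafemi, Bankole, Dayo.
Uzoma is living and takes 1/16.
Obafemi is living and takes 1/16.
Bankole is living and takes 1/16.
Dayo is living and takes 1/16.
Segun is living and takes 1/4.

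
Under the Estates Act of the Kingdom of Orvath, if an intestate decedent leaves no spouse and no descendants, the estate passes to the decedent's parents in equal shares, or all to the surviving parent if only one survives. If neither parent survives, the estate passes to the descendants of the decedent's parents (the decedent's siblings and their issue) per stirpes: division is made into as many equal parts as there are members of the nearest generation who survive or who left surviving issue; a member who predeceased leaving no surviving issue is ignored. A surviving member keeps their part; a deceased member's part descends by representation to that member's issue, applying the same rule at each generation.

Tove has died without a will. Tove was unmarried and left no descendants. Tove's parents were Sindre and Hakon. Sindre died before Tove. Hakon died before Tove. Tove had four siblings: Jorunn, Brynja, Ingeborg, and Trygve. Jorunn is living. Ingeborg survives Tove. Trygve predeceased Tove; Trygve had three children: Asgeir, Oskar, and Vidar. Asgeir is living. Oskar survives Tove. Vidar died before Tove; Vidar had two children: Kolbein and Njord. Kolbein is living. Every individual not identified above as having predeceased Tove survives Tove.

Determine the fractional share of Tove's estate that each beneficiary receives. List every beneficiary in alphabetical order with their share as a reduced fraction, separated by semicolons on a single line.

Neither parent survives and there are no descendants, so the estate passes to Tove's siblings and their issue per stirpes.
The estate is divided into 4 equal shares of 1/4 among Jorunn, Brynja, Ingeborg, Trygve.
Jorunn is living and takes 1/4.
Brynja is living and takes 1/4.
Ingeborg is living and takes 1/4.
Trygve predeceased; the 1/4 allotted to Trygve's branch passes to Trygve's issue by representation.
The 1/4 is divided into 3 equal shares of 1/12 among Asgeir, Oskar, Vidar.
Asgeir is living and takes 1/12.
Oskar is living and takes 1/12.
Vidar predeceased; the 1/12 allotted to Vidar's branch passes to Vidar's issue by representation.
The 1/12 is divided into 2 equal shares of 1/24 among Kolbein, Njord.
Kolbein is living and takes 1/24.
Njord is living and takes 1/24.

Asgeir 1/12; Brynja 1/4; Ingeborg 1/4; Jorunn 1/4; Kolbein 1/24; Njord 1/24; Oskar 1/12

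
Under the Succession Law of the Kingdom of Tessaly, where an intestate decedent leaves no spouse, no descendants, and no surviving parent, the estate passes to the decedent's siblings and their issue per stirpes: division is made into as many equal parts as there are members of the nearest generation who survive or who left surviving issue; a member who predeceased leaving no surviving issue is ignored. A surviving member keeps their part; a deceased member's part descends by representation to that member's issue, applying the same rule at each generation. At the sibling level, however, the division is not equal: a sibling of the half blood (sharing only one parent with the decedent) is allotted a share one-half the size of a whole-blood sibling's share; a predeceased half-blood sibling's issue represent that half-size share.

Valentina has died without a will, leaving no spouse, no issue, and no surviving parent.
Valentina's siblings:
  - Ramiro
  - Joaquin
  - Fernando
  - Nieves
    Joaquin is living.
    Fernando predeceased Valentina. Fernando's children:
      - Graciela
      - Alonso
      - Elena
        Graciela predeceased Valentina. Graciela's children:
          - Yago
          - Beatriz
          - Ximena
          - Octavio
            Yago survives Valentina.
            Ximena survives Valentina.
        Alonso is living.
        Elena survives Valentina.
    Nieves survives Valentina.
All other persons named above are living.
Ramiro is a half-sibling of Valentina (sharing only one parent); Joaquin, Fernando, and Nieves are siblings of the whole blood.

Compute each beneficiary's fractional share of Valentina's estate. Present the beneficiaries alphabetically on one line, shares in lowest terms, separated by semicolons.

No spouse, descendants, or parent survives, so the estate passes to Valentina's siblings per stirpes.
Half-blood siblings count for one-half the weight of whole-blood siblings at the initial division.
Dividing 1 in proportion to weights (total weight 7/2): Ramiro (weight 1/2) → 1/7; Joaquin (weight 1) → 2/7; Fernando (weight 1) → 2/7; Nieves (weight 1) → 2/7.
Ramiro is living and takes 1/7.
Joaquin is living and takes 2/7.
Fernando predeceased; the 2/7 allotted to Fernando's branch passes to Fernando's issue by representation.
The 2/7 is divided into 3 equal shares of 2/21 among Graciela, Alonso, Elena.
Graciela predeceased; the 2/21 allotted to Graciela's branch passes to Graciela's issue by representation.
The 2/21 is divided into 4 equal shares of 1/42 among Yago, Beatriz, Ximena, Octavio.
Yago is living and takes 1/42.
Beatriz is living and takes 1/42.
Ximena is living and takes 1/42.
Octavio is living and takes 1/42.
Alonso is living and takes 2/21.
Elena is living and takes 2/21.
Nieves is living and takes 2/7.

Alonso 2/21; Beatriz 1/42; Elena 2/21; Joaquin 2/7; Nieves 2/7; Octavio 1/42; Ramiro 1/7; Ximena 1/42; Yago 1/42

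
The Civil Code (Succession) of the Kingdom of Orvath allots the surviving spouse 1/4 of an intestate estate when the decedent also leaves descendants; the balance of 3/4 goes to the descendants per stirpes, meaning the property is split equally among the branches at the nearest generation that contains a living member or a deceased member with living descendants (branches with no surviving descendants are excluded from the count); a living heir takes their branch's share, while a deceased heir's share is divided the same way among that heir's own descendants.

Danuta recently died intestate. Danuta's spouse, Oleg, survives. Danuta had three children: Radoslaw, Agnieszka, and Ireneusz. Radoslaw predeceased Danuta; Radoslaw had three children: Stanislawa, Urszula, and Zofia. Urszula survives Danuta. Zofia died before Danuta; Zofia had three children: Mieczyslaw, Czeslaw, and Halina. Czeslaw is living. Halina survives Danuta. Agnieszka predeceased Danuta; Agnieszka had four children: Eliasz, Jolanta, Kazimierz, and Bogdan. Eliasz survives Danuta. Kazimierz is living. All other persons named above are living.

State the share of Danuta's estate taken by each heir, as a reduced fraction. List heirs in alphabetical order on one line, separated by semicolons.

Oleg, as surviving spouse, takes 1/4.
The remaining 3/4 passes to Danuta's descendants per stirpes.
The 3/4 is divided into 3 equal shares of 1/4 among Radoslaw, Agnieszka, Ireneusz.
Radoslaw predeceased; the 1/4 allotted to Radoslaw's branch passes to Radoslaw's issue by representation.
The 1/4 is divided into 3 equal shares of 1/12 among Stanislawa, Urszula, Zofia.
Stanislawa is living and takes 1/12.
Urszula is living and takes 1/12.
Zofia predeceased; the 1/12 allotted to Zofia's branch passes to Zofia's issue by representation.
The 1/12 is divided into 3 equal shares of 1/36 among Mieczyslaw, Czeslaw, Halina.
Mieczyslaw is living and takes 1/36.
Czeslaw is living and takes 1/36.
Halina is living and takes 1/36.
Agnieszka predeceased; the 1/4 allotted to Agnieszka's branch passes to Agnieszka's issue by representation.
The 1/4 is divided into 4 equal shares of 1/16 among Eliasz, Jolanta, Kazimierz, Bogdan.
Eliasz is living and takes 1/16.
Jolanta is living and takes 1/16.
Kazimierz is living and takes 1/16.
Bogdan is living and takes 1/16.
Ireneusz is living and takes 1/4.

Bogdan 1/16; Czeslaw 1/36; Eliasz 1/16; Halina 1/36; Ireneusz 1/4; Jolanta 1/16; Kazimierz 1/16; Mieczyslaw 1/36; Oleg 1/4; Stanislawa 1/12; Urszula 1/12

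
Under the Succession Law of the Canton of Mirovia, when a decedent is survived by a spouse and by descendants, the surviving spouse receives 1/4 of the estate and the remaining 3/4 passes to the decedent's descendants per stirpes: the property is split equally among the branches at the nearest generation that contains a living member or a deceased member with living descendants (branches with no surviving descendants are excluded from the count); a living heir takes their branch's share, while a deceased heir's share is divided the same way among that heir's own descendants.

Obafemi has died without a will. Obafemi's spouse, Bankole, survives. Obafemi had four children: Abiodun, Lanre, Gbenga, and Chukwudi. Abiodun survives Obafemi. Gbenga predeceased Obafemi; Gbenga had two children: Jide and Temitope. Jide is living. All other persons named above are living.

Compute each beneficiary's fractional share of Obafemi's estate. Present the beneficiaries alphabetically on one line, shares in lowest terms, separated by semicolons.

Bankole, as surviving spouse, takes 1/4.
The remaining 3/4 passes to Obafemi's descendants per stirpes.
The 3/4 is divided into 4 equal shares of 3/16 among Abiodun, Lanre, Gbenga, Chukwudi.
Abiodun is living and takes 3/16.
Lanre is living and takes 3/16.
Gbenga predeceased; the 3/16 allotted to Gbenga's branch passes to Gbenga's issue by representation.
The 3/16 is divided into 2 equal shares of 3/32 among Jide, Temitope.
Jide is living and takes 3/32.
Temitope is living and takes 3/32.
Chukwudi is living and takes 3/16.

Abiodun 3/16; Bankole 1/4; Chukwudi 3/16; Jide 3/32; Lanre 3/16; Temitope 3/32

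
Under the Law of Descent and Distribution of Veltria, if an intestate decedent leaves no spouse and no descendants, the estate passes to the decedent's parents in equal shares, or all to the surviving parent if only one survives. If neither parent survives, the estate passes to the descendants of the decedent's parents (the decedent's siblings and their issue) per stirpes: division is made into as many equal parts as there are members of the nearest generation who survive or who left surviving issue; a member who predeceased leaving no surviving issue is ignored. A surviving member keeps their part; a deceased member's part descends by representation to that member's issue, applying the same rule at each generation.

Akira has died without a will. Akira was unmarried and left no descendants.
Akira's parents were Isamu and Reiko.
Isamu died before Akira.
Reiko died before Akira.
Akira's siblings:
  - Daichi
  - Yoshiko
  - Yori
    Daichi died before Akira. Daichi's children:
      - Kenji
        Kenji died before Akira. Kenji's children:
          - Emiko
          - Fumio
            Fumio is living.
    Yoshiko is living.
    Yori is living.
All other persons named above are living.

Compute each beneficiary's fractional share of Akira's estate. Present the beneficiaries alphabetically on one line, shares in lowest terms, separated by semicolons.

Neither parent survives and there are no descendants, so the estate passes to Akira's siblings and their issue per stirpes.
The estate is divided into 3 equal shares of 1/3 among Daichi, Yoshiko, Yori.
Daichi predeceased; the 1/3 allotted to Daichi's branch passes to Daichi's issue by representation.
Kenji's line is the sole branch at this level, so the full 1/3 passes to Kenji's issue by representation.
The 1/3 is divided into 2 equal shares of 1/6 among Emiko, Fumio.
Emiko is living and takes 1/6.
Fumio is living and takes 1/6.
Yoshiko is living and takes 1/3.
Yori is living and takes 1/3.

Emiko 1/6; Fumio 1/6; Yori 1/3; Yoshiko 1/3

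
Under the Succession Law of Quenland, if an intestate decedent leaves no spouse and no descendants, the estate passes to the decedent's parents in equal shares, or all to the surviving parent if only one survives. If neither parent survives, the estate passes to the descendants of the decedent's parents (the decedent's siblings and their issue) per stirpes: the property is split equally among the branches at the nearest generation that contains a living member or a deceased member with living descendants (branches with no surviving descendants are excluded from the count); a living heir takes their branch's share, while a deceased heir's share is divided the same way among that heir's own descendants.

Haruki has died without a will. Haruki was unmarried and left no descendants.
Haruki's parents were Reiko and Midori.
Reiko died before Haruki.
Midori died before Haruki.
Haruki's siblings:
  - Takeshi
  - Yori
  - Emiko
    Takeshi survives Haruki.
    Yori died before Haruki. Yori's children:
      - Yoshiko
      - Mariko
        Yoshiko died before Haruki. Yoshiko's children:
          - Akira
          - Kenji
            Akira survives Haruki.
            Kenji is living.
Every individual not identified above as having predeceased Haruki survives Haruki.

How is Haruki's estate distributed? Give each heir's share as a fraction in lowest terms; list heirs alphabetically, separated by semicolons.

Neither parent survives and there are no descendants, so the estate passes to Haruki's siblings and their issue per stirpes.
The estate is divided into 3 equal shares of 1/3 among Takeshi, Yori, Emiko.
Takeshi is living and takes 1/3.
Yori predeceased; the 1/3 allotted to Yori's branch passes to Yori's issue by representation.
The 1/3 is divided into 2 equal shares of 1/6 among Yoshiko, Mariko.
Yoshiko predeceased; the 1/6 allotted to Yoshiko's branch passes to Yoshiko's issue by representation.
The 1/6 is divided into 2 equal shares of 1/12 among Akira, Kenji.
Akira is living and takes 1/12.
Kenji is living and takes 1/12.
Mariko is living and takes 1/6.
Emiko is living and takes 1/3.

Akira 1/12; Emiko 1/3; Kenji 1/12; Mariko 1/6; Takeshi 1/3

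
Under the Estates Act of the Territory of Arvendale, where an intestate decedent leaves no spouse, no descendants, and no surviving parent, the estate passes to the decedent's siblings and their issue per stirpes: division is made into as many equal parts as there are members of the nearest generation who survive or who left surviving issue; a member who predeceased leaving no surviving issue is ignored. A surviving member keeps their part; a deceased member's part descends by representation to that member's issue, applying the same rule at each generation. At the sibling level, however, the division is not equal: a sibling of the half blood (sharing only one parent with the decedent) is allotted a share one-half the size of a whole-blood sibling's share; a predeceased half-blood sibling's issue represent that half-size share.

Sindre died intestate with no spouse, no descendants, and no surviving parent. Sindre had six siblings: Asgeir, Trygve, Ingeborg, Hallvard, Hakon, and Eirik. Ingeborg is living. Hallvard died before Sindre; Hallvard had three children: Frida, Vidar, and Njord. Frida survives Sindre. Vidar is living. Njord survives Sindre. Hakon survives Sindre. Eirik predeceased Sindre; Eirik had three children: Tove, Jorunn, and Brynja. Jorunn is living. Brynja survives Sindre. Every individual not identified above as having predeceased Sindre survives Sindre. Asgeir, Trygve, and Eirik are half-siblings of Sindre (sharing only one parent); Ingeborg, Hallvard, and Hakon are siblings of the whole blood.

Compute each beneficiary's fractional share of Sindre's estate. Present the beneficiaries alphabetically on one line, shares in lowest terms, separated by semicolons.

Asgeir 1/9; Brynja 1/27; Frida 2/27; Hakon 2/9; Ingeborg 2/9; Jorunn 1/27; Njord 2/27; Tove 1/27; Trygve 1/9; Vidar 2/27

No spouse, descendants, or parent survives, so the estate passes to Sindre's siblings per stirpes.
Half-blood siblings count for one-half the weight of whole-blood siblings at the initial division.
Dividing 1 in proportion to weights (total weight 9/2): Asgeir (weight 1/2) → 1/9; Trygve (weight 1/2) → 1/9; Ingeborg (weight 1) → 2/9; Hallvard (weight 1) → 2/9; Hakon (weight 1) → 2/9; Eirik (weight 1/2) → 1/9.
Asgeir is living and takes 1/9.
Trygve is living and takes 1/9.
Ingeborg is living and takes 2/9.
Hallvard predeceased; the 2/9 allotted to Hallvard's branch passes to Hallvard's issue by representation.
The 2/9 is divided into 3 equal shares of 2/27 among Frida, Vidar, Njord.
Frida is living and takes 2/27.
Vidar is living and takes 2/27.
Njord is living and takes 2/27.
Hakon is living and takes 2/9.
Eirik predeceased; the 1/9 allotted to Eirik's branch passes to Eirik's issue by representation.
The 1/9 is divided into 3 equal shares of 1/27 among Tove, Jorunn, Brynja.
Tove is living and takes 1/27.
Jorunn is living and takes 1/27.
Brynja is living and takes 1/27.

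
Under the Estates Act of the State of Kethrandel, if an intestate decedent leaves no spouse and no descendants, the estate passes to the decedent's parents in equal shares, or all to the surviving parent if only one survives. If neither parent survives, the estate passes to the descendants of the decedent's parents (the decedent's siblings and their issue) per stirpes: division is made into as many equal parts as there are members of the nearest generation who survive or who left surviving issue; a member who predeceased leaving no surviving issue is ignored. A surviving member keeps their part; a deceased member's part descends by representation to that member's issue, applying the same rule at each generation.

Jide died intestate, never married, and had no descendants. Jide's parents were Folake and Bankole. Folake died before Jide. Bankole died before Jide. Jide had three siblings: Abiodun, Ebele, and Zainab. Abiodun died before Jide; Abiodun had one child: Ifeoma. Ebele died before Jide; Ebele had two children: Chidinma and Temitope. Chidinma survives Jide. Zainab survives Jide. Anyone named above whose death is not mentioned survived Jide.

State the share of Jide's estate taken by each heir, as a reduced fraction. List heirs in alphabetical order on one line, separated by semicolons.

Chidinma 1/6; Ifeoma 1/3; Temitope 1/6; Zainab 1/3

Neither parent survives and there are no descendants, so the estate passes to Jide's siblings and their issue per stirpes.
The estate is divided into 3 equal shares of 1/3 among Abiodun, Ebele, Zainab.
Abiodun predeceased; the 1/3 allotted to Abiodun's branch passes to Abiodun's issue by representation.
Ifeoma is the sole taker at this level and receives the full 1/3.
Ebele predeceased; the 1/3 allotted to Ebele's branch passes to Ebele's issue by representation.
The 1/3 is divided into 2 equal shares of 1/6 among Chidinma, Temitope.
Chidinma is living and takes 1/6.
Temitope is living and takes 1/6.
Zainab is living and takes 1/3.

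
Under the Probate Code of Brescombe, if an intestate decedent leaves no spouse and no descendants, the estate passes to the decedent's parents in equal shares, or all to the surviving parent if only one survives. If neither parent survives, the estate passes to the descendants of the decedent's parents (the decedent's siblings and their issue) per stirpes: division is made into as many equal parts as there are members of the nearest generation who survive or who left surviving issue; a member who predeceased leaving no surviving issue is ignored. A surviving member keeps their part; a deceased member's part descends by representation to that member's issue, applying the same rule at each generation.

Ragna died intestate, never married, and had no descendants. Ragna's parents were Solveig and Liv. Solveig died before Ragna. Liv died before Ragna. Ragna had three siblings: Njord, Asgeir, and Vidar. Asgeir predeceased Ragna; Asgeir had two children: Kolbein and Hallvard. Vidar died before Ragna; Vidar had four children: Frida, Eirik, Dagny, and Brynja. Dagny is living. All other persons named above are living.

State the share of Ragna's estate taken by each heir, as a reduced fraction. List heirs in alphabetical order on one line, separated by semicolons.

Neither parent survives and there are no descendants, so the estate passes to Ragna's siblings and their issue per stirpes.
The estate is divided into 3 equal shares of 1/3 among Njord, Asgeir, Vidar.
Njord is living and takes 1/3.
Asgeir predeceased; the 1/3 allotted to Asgeir's branch passes to Asgeir's issue by representation.
The 1/3 is divided into 2 equal shares of 1/6 among Kolbein, Hallvard.
Kolbein is living and takes 1/6.
Hallvard is living and takes 1/6.
Vidar predeceased; the 1/3 allotted to Vidar's branch passes to Vidar's issue by representation.
The 1/3 is divided into 4 equal shares of 1/12 among Frida, Eirik, Dagny, Brynja.
Frida is living and takes 1/12.
Eirik is living and takes 1/12.
Dagny is living and takes 1/12.
Brynja is living and takes 1/12.

Brynja 1/12; Dagny 1/12; Eirik 1/12; Frida 1/12; Hallvard 1/6; Kolbein 1/6; Njord 1/3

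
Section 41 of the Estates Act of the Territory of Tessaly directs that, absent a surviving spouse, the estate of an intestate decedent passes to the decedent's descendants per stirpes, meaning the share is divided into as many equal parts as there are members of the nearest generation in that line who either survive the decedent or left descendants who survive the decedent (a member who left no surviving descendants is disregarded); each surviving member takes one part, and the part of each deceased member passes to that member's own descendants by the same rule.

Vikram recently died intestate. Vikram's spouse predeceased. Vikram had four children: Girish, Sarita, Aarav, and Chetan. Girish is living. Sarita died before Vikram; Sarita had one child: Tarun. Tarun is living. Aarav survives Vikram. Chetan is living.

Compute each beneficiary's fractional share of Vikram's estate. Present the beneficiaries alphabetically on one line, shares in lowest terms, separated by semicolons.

There is no surviving spouse, so the entire estate passes to Vikram's descendants per stirpes.
The estate is divided into 4 equal shares of 1/4 among Girish, Sarita, Aarav, Chetan.
Girish is living and takes 1/4.
Sarita predeceased; the 1/4 allotted to Sarita's branch passes to Sarita's issue by representation.
Tarun is the sole taker at this level and receives the full 1/4.
Aarav is living and takes 1/4.
Chetan is living and takes 1/4.

Aarav 1/4; Chetan 1/4; Girish 1/4; Tarun 1/4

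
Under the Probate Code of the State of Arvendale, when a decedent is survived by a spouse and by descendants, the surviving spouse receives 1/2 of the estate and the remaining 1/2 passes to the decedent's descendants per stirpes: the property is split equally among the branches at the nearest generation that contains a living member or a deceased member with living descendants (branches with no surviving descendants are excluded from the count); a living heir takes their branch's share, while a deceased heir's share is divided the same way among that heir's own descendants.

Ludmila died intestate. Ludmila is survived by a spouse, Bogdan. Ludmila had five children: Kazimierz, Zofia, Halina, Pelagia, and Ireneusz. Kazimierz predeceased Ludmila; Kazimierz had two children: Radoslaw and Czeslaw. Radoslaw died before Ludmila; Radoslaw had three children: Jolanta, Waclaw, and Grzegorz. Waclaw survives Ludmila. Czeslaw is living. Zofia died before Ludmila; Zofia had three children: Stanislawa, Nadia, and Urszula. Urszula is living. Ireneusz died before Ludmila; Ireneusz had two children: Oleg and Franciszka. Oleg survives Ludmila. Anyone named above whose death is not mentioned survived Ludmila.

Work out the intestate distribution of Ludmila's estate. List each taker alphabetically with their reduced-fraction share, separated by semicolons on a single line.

Bogdan, as surviving spouse, takes 1/2.
The remaining 1/2 passes to Ludmila's descendants per stirpes.
The 1/2 is divided into 5 equal shares of 1/10 among Kazimierz, Zofia, Halina, Pelagia, Ireneusz.
Kazimierz predeceased; the 1/10 allotted to Kazimierz's branch passes to Kazimierz's issue by representation.
The 1/10 is divided into 2 equal shares of 1/20 among Radoslaw, Czeslaw.
Radoslaw predeceased; the 1/20 allotted to Radoslaw's branch passes to Radoslaw's issue by representation.
The 1/20 is divided into 3 equal shares of 1/60 among Jolanta, Waclaw, Grzegorz.
Jolanta is living and takes 1/60.
Waclaw is living and takes 1/60.
Grzegorz is living and takes 1/60.
Czeslaw is living and takes 1/20.
Zofia predeceased; the 1/10 allotted to Zofia's branch passes to Zofia's issue by representation.
The 1/10 is divided into 3 equal shares of 1/30 among Stanislawa, Nadia, Urszula.
Stanislawa is living and takes 1/30.
Nadia is living and takes 1/30.
Urszula is living and takes 1/30.
Halina is living and takes 1/10.
Pelagia is living and takes 1/10.
Ireneusz predeceased; the 1/10 allotted to Ireneusz's branch passes to Ireneusz's issue by representation.
The 1/10 is divided into 2 equal shares of 1/20 among Oleg, Franciszka.
Oleg is living and takes 1/20.
Franciszka is living and takes 1/20.

Bogdan 1/2; Czeslaw 1/20; Franciszka 1/20; Grzegorz 1/60; Halina 1/10; Jolanta 1/60; Nadia 1/30; Oleg 1/20; Pelagia 1/10; Stanislawa 1/30; Urszula 1/30; Waclaw 1/60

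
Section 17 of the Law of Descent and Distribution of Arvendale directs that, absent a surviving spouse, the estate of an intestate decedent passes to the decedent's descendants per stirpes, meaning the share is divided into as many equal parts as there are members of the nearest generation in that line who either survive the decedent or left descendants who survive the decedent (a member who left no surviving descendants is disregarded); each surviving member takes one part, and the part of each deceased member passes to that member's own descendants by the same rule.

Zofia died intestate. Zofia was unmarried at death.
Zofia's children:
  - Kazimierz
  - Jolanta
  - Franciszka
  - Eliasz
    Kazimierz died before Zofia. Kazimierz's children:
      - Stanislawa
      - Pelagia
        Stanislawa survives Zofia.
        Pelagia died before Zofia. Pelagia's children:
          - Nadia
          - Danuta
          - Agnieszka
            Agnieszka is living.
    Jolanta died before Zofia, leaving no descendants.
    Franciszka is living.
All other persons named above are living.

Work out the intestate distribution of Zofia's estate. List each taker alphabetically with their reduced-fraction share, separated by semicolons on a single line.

Agnieszka 1/18; Danuta 1/18; Eliasz 1/3; Franciszka 1/3; Nadia 1/18; Stanislawa 1/6

There is no surviving spouse, so the entire estate passes to Zofia's descendants per stirpes.
Jolanta left no surviving issue, so that branch lapses and is disregarded.
The estate is divided into 3 equal shares of 1/3 among Kazimierz, Franciszka, Eliasz.
Kazimierz predeceased; the 1/3 allotted to Kazimierz's branch passes to Kazimierz's issue by representation.
The 1/3 is divided into 2 equal shares of 1/6 among Stanislawa, Pelagia.
Stanislawa is living and takes 1/6.
Pelagia predeceased; the 1/6 allotted to Pelagia's branch passes to Pelagia's issue by representation.
The 1/6 is divided into 3 equal shares of 1/18 among Nadia, Danuta, Agnieszka.
Nadia is living and takes 1/18.
Danuta is living and takes 1/18.
Agnieszka is living and takes 1/18.
Franciszka is living and takes 1/3.
Eliasz is living and takes 1/3.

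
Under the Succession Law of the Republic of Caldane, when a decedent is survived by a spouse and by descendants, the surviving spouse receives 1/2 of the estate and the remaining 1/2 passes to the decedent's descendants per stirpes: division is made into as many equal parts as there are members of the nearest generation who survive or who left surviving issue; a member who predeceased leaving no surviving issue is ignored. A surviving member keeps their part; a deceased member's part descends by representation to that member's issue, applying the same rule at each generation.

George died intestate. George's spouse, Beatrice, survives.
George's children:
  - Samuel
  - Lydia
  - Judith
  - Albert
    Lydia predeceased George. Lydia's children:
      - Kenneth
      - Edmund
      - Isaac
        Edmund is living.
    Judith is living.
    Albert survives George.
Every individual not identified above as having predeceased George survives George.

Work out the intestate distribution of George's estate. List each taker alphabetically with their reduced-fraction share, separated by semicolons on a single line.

Beatrice, as surviving spouse, takes 1/2.
The remaining 1/2 passes to George's descendants per stirpes.
The 1/2 is divided into 4 equal shares of 1/8 among Samuel, Lydia, Judith, Albert.
Samuel is living and takes 1/8.
Lydia predeceased; the 1/8 allotted to Lydia's branch passes to Lydia's issue by representation.
The 1/8 is divided into 3 equal shares of 1/24 among Kenneth, Edmund, Isaac.
Kenneth is living and takes 1/24.
Edmund is living and takes 1/24.
Isaac is living and takes 1/24.
Judith is living and takes 1/8.
Albert is living and takes 1/8.

Albert 1/8; Beatrice 1/2; Edmund 1/24; Isaac 1/24; Judith 1/8; Kenneth 1/24; Samuel 1/8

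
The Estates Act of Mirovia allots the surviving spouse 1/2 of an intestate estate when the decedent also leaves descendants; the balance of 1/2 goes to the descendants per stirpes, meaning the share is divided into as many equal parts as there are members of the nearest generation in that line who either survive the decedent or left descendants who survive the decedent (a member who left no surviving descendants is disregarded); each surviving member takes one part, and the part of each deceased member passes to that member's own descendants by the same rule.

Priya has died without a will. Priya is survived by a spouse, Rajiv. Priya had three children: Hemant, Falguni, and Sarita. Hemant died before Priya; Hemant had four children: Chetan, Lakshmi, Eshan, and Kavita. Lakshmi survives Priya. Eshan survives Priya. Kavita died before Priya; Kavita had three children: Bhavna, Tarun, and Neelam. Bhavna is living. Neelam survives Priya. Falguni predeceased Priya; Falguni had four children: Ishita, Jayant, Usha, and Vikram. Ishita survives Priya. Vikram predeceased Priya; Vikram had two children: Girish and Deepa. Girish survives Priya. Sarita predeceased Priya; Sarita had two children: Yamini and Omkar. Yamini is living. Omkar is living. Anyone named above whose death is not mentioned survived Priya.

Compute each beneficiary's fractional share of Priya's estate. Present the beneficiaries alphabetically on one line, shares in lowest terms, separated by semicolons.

Rajiv, as surviving spouse, takes 1/2.
The remaining 1/2 passes to Priya's descendants per stirpes.
The 1/2 is divided into 3 equal shares of 1/6 among Hemant, Falguni, Sarita.
Hemant predeceased; the 1/6 allotted to Hemant's branch passes to Hemant's issue by representation.
The 1/6 is divided into 4 equal shares of 1/24 among Chetan, Lakshmi, Eshan, Kavita.
Chetan is living and takes 1/24.
Lakshmi is living and takes 1/24.
Eshan is living and takes 1/24.
Kavita predeceased; the 1/24 allotted to Kavita's branch passes to Kavita's issue by representation.
The 1/24 is divided into 3 equal shares of 1/72 among Bhavna, Tarun, Neelam.
Bhavna is living and takes 1/72.
Tarun is living and takes 1/72.
Neelam is living and takes 1/72.
Falguni predeceased; the 1/6 allotted to Falguni's branch passes to Falguni's issue by representation.
The 1/6 is divided into 4 equal shares of 1/24 among Ishita, Jayant, Usha, Vikram.
Ishita is living and takes 1/24.
Jayant is living and takes 1/24.
Usha is living and takes 1/24.
Vikram predeceased; the 1/24 allotted to Vikram's branch passes to Vikram's issue by representation.
The 1/24 is divided into 2 equal shares of 1/48 among Girish, Deepa.
Girish is living and takes 1/48.
Deepa is living and takes 1/48.
Sarita predeceased; the 1/6 allotted to Sarita's branch passes to Sarita's issue by representation.
The 1/6 is divided into 2 equal shares of 1/12 among Yamini, Omkar.
Yamini is living and takes 1/12.
Omkar is living and takes 1/12.

Bhavna 1/72; Chetan 1/24; Deepa 1/48; Eshan 1/24; Girish 1/48; Ishita 1/24; Jayant 1/24; Lakshmi 1/24; Neelam 1/72; Omkar 1/12; Rajiv 1/2; Tarun 1/72; Usha 1/24; Yamini 1/12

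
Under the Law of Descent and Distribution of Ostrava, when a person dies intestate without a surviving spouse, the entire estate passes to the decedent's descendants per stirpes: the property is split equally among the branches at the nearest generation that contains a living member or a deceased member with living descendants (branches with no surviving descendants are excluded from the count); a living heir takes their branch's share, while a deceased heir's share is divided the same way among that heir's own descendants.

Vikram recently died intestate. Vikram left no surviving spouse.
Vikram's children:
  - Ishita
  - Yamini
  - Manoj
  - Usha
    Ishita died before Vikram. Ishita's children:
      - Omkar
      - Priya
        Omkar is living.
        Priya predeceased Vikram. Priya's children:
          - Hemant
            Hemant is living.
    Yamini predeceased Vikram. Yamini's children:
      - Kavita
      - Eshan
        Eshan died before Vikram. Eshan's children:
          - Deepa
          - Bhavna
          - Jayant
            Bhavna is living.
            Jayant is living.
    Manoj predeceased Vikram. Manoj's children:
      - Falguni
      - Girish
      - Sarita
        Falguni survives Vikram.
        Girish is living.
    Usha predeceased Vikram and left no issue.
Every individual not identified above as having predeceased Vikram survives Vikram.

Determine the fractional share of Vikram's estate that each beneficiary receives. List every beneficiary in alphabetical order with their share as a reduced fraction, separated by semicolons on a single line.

Bhavna 1/18; Deepa 1/18; Falguni 1/9; Girish 1/9; Hemant 1/6; Jayant 1/18; Kavita 1/6; Omkar 1/6; Sarita 1/9

There is no surviving spouse, so the entire estate passes to Vikram's descendants per stirpes.
Usha left no surviving issue, so that branch lapses and is disregarded.
The estate is divided into 3 equal shares of 1/3 among Ishita, Yamini, Manoj.
Ishita predeceased; the 1/3 allotted to Ishita's branch passes to Ishita's issue by representation.
The 1/3 is divided into 2 equal shares of 1/6 among Omkar, Priya.
Omkar is living and takes 1/6.
Priya predeceased; the 1/6 allotted to Priya's branch passes to Priya's issue by representation.
Hemant is the sole taker at this level and receives the full 1/6.
Yamini predeceased; the 1/3 allotted to Yamini's branch passes to Yamini's issue by representation.
The 1/3 is divided into 2 equal shares of 1/6 among Kavita, Eshan.
Kavita is living and takes 1/6.
Eshan predeceased; the 1/6 allotted to Eshan's branch passes to Eshan's issue by representation.
The 1/6 is divided into 3 equal shares of 1/18 among Deepa, Bhavna, Jayant.
Deepa is living and takes 1/18.
Bhavna is living and takes 1/18.
Jayant is living and takes 1/18.
Manoj predeceased; the 1/3 allotted to Manoj's branch passes to Manoj's issue by representation.
The 1/3 is divided into 3 equal shares of 1/9 among Falguni, Girish, Sarita.
Falguni is living and takes 1/9.
Girish is living and takes 1/9.
Sarita is living and takes 1/9.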